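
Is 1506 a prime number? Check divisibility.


1506 / 2 = 753 (exact division)
1506 is NOT prime.

No, 1506 is not prime


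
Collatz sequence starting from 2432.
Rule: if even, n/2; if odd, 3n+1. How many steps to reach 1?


2432 → 1216 → 608 → 304 → 152 → 76 → 38 → 19 → 58 → 29 → 88 → 44 → 22 → 11 → 34 → 17 → 52 → 26 → 13 → 40 → 20 → 10 → 5 → 16 → 8 → 4 → 2 → 1
Total steps = 27

27 steps


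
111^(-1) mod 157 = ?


Use the extended Euclidean algorithm on (157, 111); each row r = 157*s + 111*t:
r=157, s=1, t=0
r=111, s=0, t=1
q=1: r=46, s=1, t=-1   [157*(1) + 111*(-1) = 46]
q=2: r=19, s=-2, t=3   [157*(-2) + 111*(3) = 19]
q=2: r=8, s=5, t=-7   [157*(5) + 111*(-7) = 8]
q=2: r=3, s=-12, t=17   [157*(-12) + 111*(17) = 3]
q=2: r=2, s=29, t=-41   [157*(29) + 111*(-41) = 2]
q=1: r=1, s=-41, t=58   [157*(-41) + 111*(58) = 1]
q=2: r=0, s=111, t=-157   [157*(111) + 111*(-157) = 0]
GCD = 1 with t = 58, so 111*(58) ≡ 1 (mod 157)
Inverse = 58 mod 157 = 58
Check: 111 * 58 = 6438 ≡ 1 (mod 157)

111^(-1) ≡ 58 (mod 157)


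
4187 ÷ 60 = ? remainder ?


4187 = 60 * 69 + 47
Check: 4140 + 47 = 4187

q = 69, r = 47


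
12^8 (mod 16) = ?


12^1 mod 16 = 12
12^2 mod 16 = 0
12^3 mod 16 = 0
12^4 mod 16 = 0
12^5 mod 16 = 0
12^6 mod 16 = 0
12^7 mod 16 = 0
12^8 mod 16 = 0


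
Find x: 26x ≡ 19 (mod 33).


GCD(26, 33) = 1, unique solution
a^(-1) mod 33 = 14
x = 14 * 19 mod 33 = 2

x ≡ 2 (mod 33)


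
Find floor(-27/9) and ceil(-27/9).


-27/9 = -3.0000
floor = -3
ceil = -3

floor = -3, ceil = -3


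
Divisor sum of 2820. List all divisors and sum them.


Divisors of 2820: 1, 2, 3, 4, 5, 6, 10, 12, 15, 20, 30, 47, 60, 94, 141, 188, 235, 282, 470, 564, 705, 940, 1410, 2820
Sum = 1 + 2 + 3 + 4 + 5 + 6 + 10 + 12 + 15 + 20 + 30 + 47 + 60 + 94 + 141 + 188 + 235 + 282 + 470 + 564 + 705 + 940 + 1410 + 2820 = 8064

σ(2820) = 8064


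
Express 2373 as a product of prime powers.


2373 / 3 = 791
791 / 7 = 113
113 / 113 = 1
2373 = 3 × 7 × 113


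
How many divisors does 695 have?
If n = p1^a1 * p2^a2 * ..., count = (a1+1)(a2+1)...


695 = 5^1 × 139^1
d(695) = (1+1) × (1+1) = 4

4 divisors


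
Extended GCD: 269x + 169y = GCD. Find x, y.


Tabular extended Euclidean (each row: r = 269*s + 169*t):
r=269, s=1, t=0
r=169, s=0, t=1
q=1: r=100, s=1, t=-1   [269*(1) + 169*(-1) = 100]
q=1: r=69, s=-1, t=2   [269*(-1) + 169*(2) = 69]
q=1: r=31, s=2, t=-3   [269*(2) + 169*(-3) = 31]
q=2: r=7, s=-5, t=8   [269*(-5) + 169*(8) = 7]
q=4: r=3, s=22, t=-35   [269*(22) + 169*(-35) = 3]
q=2: r=1, s=-49, t=78   [269*(-49) + 169*(78) = 1]
q=3: r=0, s=169, t=-269   [269*(169) + 169*(-269) = 0]
GCD = 1; from the row with r=1: x=-49, y=78
Check: 269*(-49) + 169*(78) = -13181 + 13182 = 1

GCD = 1, x = -49, y = 78


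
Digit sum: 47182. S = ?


4 + 7 + 1 + 8 + 2 = 22


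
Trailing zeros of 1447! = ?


floor(1447/5) = 289
floor(1447/25) = 57
floor(1447/125) = 11
floor(1447/625) = 2
Total = 359

359 trailing zeros


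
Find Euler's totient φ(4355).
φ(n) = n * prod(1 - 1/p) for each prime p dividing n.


4355 = 5 × 13 × 67
Prime factors: 5, 13, 67
φ(4355) = 4355 × (1-1/5) × (1-1/13) × (1-1/67)
= 4355 × 4/5 × 12/13 × 66/67 = 3168

φ(4355) = 3168


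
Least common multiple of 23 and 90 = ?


GCD(23, 90) = 1
LCM = 23*90/1 = 2070/1 = 2070

LCM = 2070


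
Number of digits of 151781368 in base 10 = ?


151781368 has 9 digits in base 10
floor(log10(151781368)) + 1 = floor(8.1812) + 1 = 9

9 digits (base 10)


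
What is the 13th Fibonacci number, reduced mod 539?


F(k) mod 539 for k=1..13:
1, 1, 2, 3, 5, 8, 13, 21, 34, 55, 89, 144, 233
F(13) mod 539 = 233


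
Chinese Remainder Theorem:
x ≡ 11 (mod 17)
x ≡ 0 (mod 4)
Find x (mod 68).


M = 17*4 = 68
M1 = M/17 = 4, M2 = M/4 = 17
M1^(-1) mod 17 = 13, M2^(-1) mod 4 = 1
x = 11*4*13 + 0*17*1 = 572
572 mod 68 = 28
Check: 28 mod 17 = 11 ✓, 28 mod 4 = 0 ✓

x ≡ 28 (mod 68)


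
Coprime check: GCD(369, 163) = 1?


Euclidean algorithm:
369 = 2 * 163 + 43
163 = 3 * 43 + 34
43 = 1 * 34 + 9
34 = 3 * 9 + 7
9 = 1 * 7 + 2
7 = 3 * 2 + 1
2 = 2 * 1 + 0
GCD(369, 163) = 1

Yes, coprime (GCD = 1)


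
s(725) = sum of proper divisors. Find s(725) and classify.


Proper divisors: 1, 5, 25, 29, 145
Sum = 1 + 5 + 25 + 29 + 145 = 205
205 < 725 → deficient

s(725) = 205 (deficient)


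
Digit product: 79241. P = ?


7 × 9 × 2 × 4 × 1 = 504


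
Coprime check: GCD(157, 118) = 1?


Euclidean algorithm:
157 = 1 * 118 + 39
118 = 3 * 39 + 1
39 = 39 * 1 + 0
GCD(157, 118) = 1

Yes, coprime (GCD = 1)


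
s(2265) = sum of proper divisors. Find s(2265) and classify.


Proper divisors: 1, 3, 5, 15, 151, 453, 755
Sum = 1 + 3 + 5 + 15 + 151 + 453 + 755 = 1383
1383 < 2265 → deficient

s(2265) = 1383 (deficient)


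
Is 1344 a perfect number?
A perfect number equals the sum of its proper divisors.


Proper divisors of 1344: 1, 2, 3, 4, 6, 7, 8, 12, 14, 16, 21, 24, 28, 32, 42, 48, 56, 64, 84, 96, 112, 168, 192, 224, 336, 448, 672
Sum = 1 + 2 + 3 + 4 + 6 + 7 + 8 + 12 + 14 + 16 + 21 + 24 + 28 + 32 + 42 + 48 + 56 + 64 + 84 + 96 + 112 + 168 + 192 + 224 + 336 + 448 + 672 = 2720

No, 1344 is not perfect (2720 ≠ 1344)


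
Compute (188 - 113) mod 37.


188 - 113 = 75
75 mod 37 = 1


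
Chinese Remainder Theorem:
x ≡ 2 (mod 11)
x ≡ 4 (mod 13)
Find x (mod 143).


M = 11*13 = 143
M1 = M/11 = 13, M2 = M/13 = 11
M1^(-1) mod 11 = 6, M2^(-1) mod 13 = 6
x = 2*13*6 + 4*11*6 = 420
420 mod 143 = 134
Check: 134 mod 11 = 2 ✓, 134 mod 13 = 4 ✓

x ≡ 134 (mod 143)


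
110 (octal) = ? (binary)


110 (base 8) = 72 (decimal)
72 (decimal) = 1001000 (base 2)


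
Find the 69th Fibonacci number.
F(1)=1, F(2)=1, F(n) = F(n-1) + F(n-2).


Sequence: 1, 1, 2, 3, 5, 8, 13, 21, 34, 55, 89, 144, 233, 377, 610, 987, 1597, 2584, 4181, 6765, 10946, 17711, 28657, 46368, 75025, 121393, 196418, 317811, 514229, 832040, 1346269, 2178309, 3524578, 5702887, 9227465, 14930352, 24157817, 39088169, 63245986, 102334155, 165580141, 267914296, 433494437, 701408733, 1134903170, 1836311903, 2971215073, 4807526976, 7778742049, 12586269025, 20365011074, 32951280099, 53316291173, 86267571272, 139583862445, 225851433717, 365435296162, 591286729879, 956722026041, 1548008755920, 2504730781961, 4052739537881, 6557470319842, 10610209857723, 17167680177565, 27777890035288, 44945570212853, 72723460248141, 117669030460994
F(69) = 117669030460994


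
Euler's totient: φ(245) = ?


245 = 5 × 7^2
Prime factors: 5, 7
φ(245) = 245 × (1-1/5) × (1-1/7)
= 245 × 4/5 × 6/7 = 168

φ(245) = 168


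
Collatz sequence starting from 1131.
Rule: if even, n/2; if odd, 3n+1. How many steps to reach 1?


1131 → 3394 → 1697 → 5092 → 2546 → 1273 → 3820 → 1910 → 955 → 2866 → 1433 → 4300 → 2150 → 1075 → 3226 → 1613 → 4840 → 2420 → 1210 → 605 → 1816 → 908 → 454 → 227 → 682 → 341 → 1024 → 512 → 256 → 128 → 64 → 32 → 16 → 8 → 4 → 2 → 1
Total steps = 36

36 steps


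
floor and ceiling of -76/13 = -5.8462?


-76/13 = -5.8462
floor = -6
ceil = -5

floor = -6, ceil = -5


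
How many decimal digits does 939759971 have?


939759971 has 9 digits in base 10
floor(log10(939759971)) + 1 = floor(8.9730) + 1 = 9

9 digits (base 10)


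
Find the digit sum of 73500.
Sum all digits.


7 + 3 + 5 + 0 + 0 = 15


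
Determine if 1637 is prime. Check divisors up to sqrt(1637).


Check divisors up to sqrt(1637) = 40.4599
No divisors found.
1637 is prime.

Yes, 1637 is prime


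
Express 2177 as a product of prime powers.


2177 / 7 = 311
311 / 311 = 1
2177 = 7 × 311


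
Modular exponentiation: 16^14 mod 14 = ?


16^1 mod 14 = 2
16^2 mod 14 = 4
16^3 mod 14 = 8
16^4 mod 14 = 2
16^5 mod 14 = 4
16^6 mod 14 = 8
16^7 mod 14 = 2
16^8 mod 14 = 4
16^9 mod 14 = 8
16^10 mod 14 = 2
16^11 mod 14 = 4
16^12 mod 14 = 8
16^13 mod 14 = 2
16^14 mod 14 = 4


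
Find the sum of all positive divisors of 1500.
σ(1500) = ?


Divisors of 1500: 1, 2, 3, 4, 5, 6, 10, 12, 15, 20, 25, 30, 50, 60, 75, 100, 125, 150, 250, 300, 375, 500, 750, 1500
Sum = 1 + 2 + 3 + 4 + 5 + 6 + 10 + 12 + 15 + 20 + 25 + 30 + 50 + 60 + 75 + 100 + 125 + 150 + 250 + 300 + 375 + 500 + 750 + 1500 = 4368

σ(1500) = 4368


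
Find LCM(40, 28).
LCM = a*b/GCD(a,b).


GCD(40, 28) = 4
LCM = 40*28/4 = 1120/4 = 280

LCM = 280


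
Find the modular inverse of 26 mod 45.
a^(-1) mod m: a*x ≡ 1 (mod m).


Use the extended Euclidean algorithm on (45, 26); each row r = 45*s + 26*t:
r=45, s=1, t=0
r=26, s=0, t=1
q=1: r=19, s=1, t=-1   [45*(1) + 26*(-1) = 19]
q=1: r=7, s=-1, t=2   [45*(-1) + 26*(2) = 7]
q=2: r=5, s=3, t=-5   [45*(3) + 26*(-5) = 5]
q=1: r=2, s=-4, t=7   [45*(-4) + 26*(7) = 2]
q=2: r=1, s=11, t=-19   [45*(11) + 26*(-19) = 1]
q=2: r=0, s=-26, t=45   [45*(-26) + 26*(45) = 0]
GCD = 1 with t = -19, so 26*(-19) ≡ 1 (mod 45)
Inverse = -19 mod 45 = 26
Check: 26 * 26 = 676 ≡ 1 (mod 45)

26^(-1) ≡ 26 (mod 45)


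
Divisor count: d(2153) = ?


2153 = 2153^1
d(2153) = (1+1) = 2

2 divisors


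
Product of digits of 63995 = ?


6 × 3 × 9 × 9 × 5 = 7290


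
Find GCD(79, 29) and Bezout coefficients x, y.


Tabular extended Euclidean (each row: r = 79*s + 29*t):
r=79, s=1, t=0
r=29, s=0, t=1
q=2: r=21, s=1, t=-2   [79*(1) + 29*(-2) = 21]
q=1: r=8, s=-1, t=3   [79*(-1) + 29*(3) = 8]
q=2: r=5, s=3, t=-8   [79*(3) + 29*(-8) = 5]
q=1: r=3, s=-4, t=11   [79*(-4) + 29*(11) = 3]
q=1: r=2, s=7, t=-19   [79*(7) + 29*(-19) = 2]
q=1: r=1, s=-11, t=30   [79*(-11) + 29*(30) = 1]
q=2: r=0, s=29, t=-79   [79*(29) + 29*(-79) = 0]
GCD = 1; from the row with r=1: x=-11, y=30
Check: 79*(-11) + 29*(30) = -869 + 870 = 1

GCD = 1, x = -11, y = 30


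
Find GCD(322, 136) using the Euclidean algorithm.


322 = 2 * 136 + 50
136 = 2 * 50 + 36
50 = 1 * 36 + 14
36 = 2 * 14 + 8
14 = 1 * 8 + 6
8 = 1 * 6 + 2
6 = 3 * 2 + 0
GCD = 2


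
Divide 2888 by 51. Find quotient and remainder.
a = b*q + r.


2888 = 51 * 56 + 32
Check: 2856 + 32 = 2888

q = 56, r = 32


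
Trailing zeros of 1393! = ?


floor(1393/5) = 278
floor(1393/25) = 55
floor(1393/125) = 11
floor(1393/625) = 2
Total = 346

346 trailing zeros


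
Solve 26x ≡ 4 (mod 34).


GCD(26, 34) = 2 divides 4
Divide: 13x ≡ 2 (mod 17)
x ≡ 8 (mod 17)


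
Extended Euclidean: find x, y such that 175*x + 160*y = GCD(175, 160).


Tabular extended Euclidean (each row: r = 175*s + 160*t):
r=175, s=1, t=0
r=160, s=0, t=1
q=1: r=15, s=1, t=-1   [175*(1) + 160*(-1) = 15]
q=10: r=10, s=-10, t=11   [175*(-10) + 160*(11) = 10]
q=1: r=5, s=11, t=-12   [175*(11) + 160*(-12) = 5]
q=2: r=0, s=-32, t=35   [175*(-32) + 160*(35) = 0]
GCD = 5; from the row with r=5: x=11, y=-12
Check: 175*(11) + 160*(-12) = 1925 - 1920 = 5

GCD = 5, x = 11, y = -12


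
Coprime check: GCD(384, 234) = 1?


Euclidean algorithm:
384 = 1 * 234 + 150
234 = 1 * 150 + 84
150 = 1 * 84 + 66
84 = 1 * 66 + 18
66 = 3 * 18 + 12
18 = 1 * 12 + 6
12 = 2 * 6 + 0
GCD(384, 234) = 6

No, not coprime (GCD = 6)


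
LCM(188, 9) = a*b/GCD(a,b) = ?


GCD(188, 9) = 1
LCM = 188*9/1 = 1692/1 = 1692

LCM = 1692


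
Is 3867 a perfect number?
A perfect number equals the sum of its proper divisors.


Proper divisors of 3867: 1, 3, 1289
Sum = 1 + 3 + 1289 = 1293

No, 3867 is not perfect (1293 ≠ 3867)


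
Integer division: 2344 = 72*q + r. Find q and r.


2344 = 72 * 32 + 40
Check: 2304 + 40 = 2344

q = 32, r = 40


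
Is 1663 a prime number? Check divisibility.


Check divisors up to sqrt(1663) = 40.7799
No divisors found.
1663 is prime.

Yes, 1663 is prime


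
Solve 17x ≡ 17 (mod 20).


GCD(17, 20) = 1, unique solution
a^(-1) mod 20 = 13
x = 13 * 17 mod 20 = 1

x ≡ 1 (mod 20)


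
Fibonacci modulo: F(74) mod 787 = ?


F(k) mod 787 for k=1..74:
1, 1, 2, 3, 5, 8, 13, 21, 34, 55, 89, 144, 233, 377, 610, 200, 23, 223, 246, 469, 715, 397, 325, 722, 260, 195, 455, 650, 318, 181, 499, 680, 392, 285, 677, 175, 65, 240, 305, 545, 63, 608, 671, 492, 376, 81, 457, 538, 208, 746, 167, 126, 293, 419, 712, 344, 269, 613, 95, 708, 16, 724, 740, 677, 630, 520, 363, 96, 459, 555, 227, 782, 222, 217
F(74) mod 787 = 217


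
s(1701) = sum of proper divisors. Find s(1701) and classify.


Proper divisors: 1, 3, 7, 9, 21, 27, 63, 81, 189, 243, 567
Sum = 1 + 3 + 7 + 9 + 21 + 27 + 63 + 81 + 189 + 243 + 567 = 1211
1211 < 1701 → deficient

s(1701) = 1211 (deficient)


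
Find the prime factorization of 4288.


4288 / 2 = 2144
2144 / 2 = 1072
1072 / 2 = 536
536 / 2 = 268
268 / 2 = 134
134 / 2 = 67
67 / 67 = 1
4288 = 2^6 × 67


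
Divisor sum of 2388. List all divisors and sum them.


Divisors of 2388: 1, 2, 3, 4, 6, 12, 199, 398, 597, 796, 1194, 2388
Sum = 1 + 2 + 3 + 4 + 6 + 12 + 199 + 398 + 597 + 796 + 1194 + 2388 = 5600

σ(2388) = 5600


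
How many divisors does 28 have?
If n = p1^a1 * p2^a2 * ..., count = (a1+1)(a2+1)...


28 = 2^2 × 7^1
d(28) = (2+1) × (1+1) = 6

6 divisors


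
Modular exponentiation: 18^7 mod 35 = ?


18^1 mod 35 = 18
18^2 mod 35 = 9
18^3 mod 35 = 22
18^4 mod 35 = 11
18^5 mod 35 = 23
18^6 mod 35 = 29
18^7 mod 35 = 32


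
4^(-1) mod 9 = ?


Use the extended Euclidean algorithm on (9, 4); each row r = 9*s + 4*t:
r=9, s=1, t=0
r=4, s=0, t=1
q=2: r=1, s=1, t=-2   [9*(1) + 4*(-2) = 1]
q=4: r=0, s=-4, t=9   [9*(-4) + 4*(9) = 0]
GCD = 1 with t = -2, so 4*(-2) ≡ 1 (mod 9)
Inverse = -2 mod 9 = 7
Check: 4 * 7 = 28 ≡ 1 (mod 9)

4^(-1) ≡ 7 (mod 9)


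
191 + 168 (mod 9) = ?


191 + 168 = 359
359 mod 9 = 8


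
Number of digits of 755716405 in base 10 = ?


755716405 has 9 digits in base 10
floor(log10(755716405)) + 1 = floor(8.8784) + 1 = 9

9 digits (base 10)


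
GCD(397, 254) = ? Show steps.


397 = 1 * 254 + 143
254 = 1 * 143 + 111
143 = 1 * 111 + 32
111 = 3 * 32 + 15
32 = 2 * 15 + 2
15 = 7 * 2 + 1
2 = 2 * 1 + 0
GCD = 1


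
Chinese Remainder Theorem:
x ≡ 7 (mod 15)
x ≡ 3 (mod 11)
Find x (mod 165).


M = 15*11 = 165
M1 = M/15 = 11, M2 = M/11 = 15
M1^(-1) mod 15 = 11, M2^(-1) mod 11 = 3
x = 7*11*11 + 3*15*3 = 982
982 mod 165 = 157
Check: 157 mod 15 = 7 ✓, 157 mod 11 = 3 ✓

x ≡ 157 (mod 165)


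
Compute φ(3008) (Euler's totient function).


3008 = 2^6 × 47
Prime factors: 2, 47
φ(3008) = 3008 × (1-1/2) × (1-1/47)
= 3008 × 1/2 × 46/47 = 1472

φ(3008) = 1472


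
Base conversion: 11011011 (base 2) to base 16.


11011011 (base 2) = 219 (decimal)
219 (decimal) = DB (base 16)


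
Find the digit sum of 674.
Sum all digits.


6 + 7 + 4 = 17


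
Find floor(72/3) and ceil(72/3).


72/3 = 24.0000
floor = 24
ceil = 24

floor = 24, ceil = 24


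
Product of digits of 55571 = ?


5 × 5 × 5 × 7 × 1 = 875


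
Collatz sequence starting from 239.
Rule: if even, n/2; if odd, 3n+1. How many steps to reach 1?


239 → 718 → 359 → 1078 → 539 → 1618 → 809 → 2428 → 1214 → 607 → 1822 → 911 → 2734 → 1367 → 4102 → 2051 → 6154 → 3077 → 9232 → 4616 → 2308 → 1154 → 577 → 1732 → 866 → 433 → 1300 → 650 → 325 → 976 → 488 → 244 → 122 → 61 → 184 → 92 → 46 → 23 → 70 → 35 → 106 → 53 → 160 → 80 → 40 → 20 → 10 → 5 → 16 → 8 → 4 → 2 → 1
Total steps = 52

52 steps


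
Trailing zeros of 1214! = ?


floor(1214/5) = 242
floor(1214/25) = 48
floor(1214/125) = 9
floor(1214/625) = 1
Total = 300

300 trailing zeros


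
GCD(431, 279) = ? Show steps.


431 = 1 * 279 + 152
279 = 1 * 152 + 127
152 = 1 * 127 + 25
127 = 5 * 25 + 2
25 = 12 * 2 + 1
2 = 2 * 1 + 0
GCD = 1


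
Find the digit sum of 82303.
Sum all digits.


8 + 2 + 3 + 0 + 3 = 16


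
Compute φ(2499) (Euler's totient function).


2499 = 3 × 7^2 × 17
Prime factors: 3, 7, 17
φ(2499) = 2499 × (1-1/3) × (1-1/7) × (1-1/17)
= 2499 × 2/3 × 6/7 × 16/17 = 1344

φ(2499) = 1344


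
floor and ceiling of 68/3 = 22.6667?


68/3 = 22.6667
floor = 22
ceil = 23

floor = 22, ceil = 23


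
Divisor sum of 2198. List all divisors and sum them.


Divisors of 2198: 1, 2, 7, 14, 157, 314, 1099, 2198
Sum = 1 + 2 + 7 + 14 + 157 + 314 + 1099 + 2198 = 3792

σ(2198) = 3792


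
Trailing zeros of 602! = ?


floor(602/5) = 120
floor(602/25) = 24
floor(602/125) = 4
Total = 148

148 trailing zeros


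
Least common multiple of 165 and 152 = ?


GCD(165, 152) = 1
LCM = 165*152/1 = 25080/1 = 25080

LCM = 25080


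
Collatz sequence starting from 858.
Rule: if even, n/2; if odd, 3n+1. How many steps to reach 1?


858 → 429 → 1288 → 644 → 322 → 161 → 484 → 242 → 121 → 364 → 182 → 91 → 274 → 137 → 412 → 206 → 103 → 310 → 155 → 466 → 233 → 700 → 350 → 175 → 526 → 263 → 790 → 395 → 1186 → 593 → 1780 → 890 → 445 → 1336 → 668 → 334 → 167 → 502 → 251 → 754 → 377 → 1132 → 566 → 283 → 850 → 425 → 1276 → 638 → 319 → 958 → 479 → 1438 → 719 → 2158 → 1079 → 3238 → 1619 → 4858 → 2429 → 7288 → 3644 → 1822 → 911 → 2734 → 1367 → 4102 → 2051 → 6154 → 3077 → 9232 → 4616 → 2308 → 1154 → 577 → 1732 → 866 → 433 → 1300 → 650 → 325 → 976 → 488 → 244 → 122 → 61 → 184 → 92 → 46 → 23 → 70 → 35 → 106 → 53 → 160 → 80 → 40 → 20 → 10 → 5 → 16 → 8 → 4 → 2 → 1
Total steps = 103

103 steps


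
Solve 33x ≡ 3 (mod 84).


GCD(33, 84) = 3 divides 3
Divide: 11x ≡ 1 (mod 28)
x ≡ 23 (mod 28)


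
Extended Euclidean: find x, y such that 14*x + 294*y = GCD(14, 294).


Tabular extended Euclidean (each row: r = 14*s + 294*t):
r=14, s=1, t=0
r=294, s=0, t=1
q=0: r=14, s=1, t=0   [14*(1) + 294*(0) = 14]
q=21: r=0, s=-21, t=1   [14*(-21) + 294*(1) = 0]
GCD = 14; from the row with r=14: x=1, y=0
Check: 14*(1) + 294*(0) = 14 + 0 = 14

GCD = 14, x = 1, y = 0


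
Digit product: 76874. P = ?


7 × 6 × 8 × 7 × 4 = 9408


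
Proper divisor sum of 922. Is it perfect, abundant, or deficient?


Proper divisors: 1, 2, 461
Sum = 1 + 2 + 461 = 464
464 < 922 → deficient

s(922) = 464 (deficient)


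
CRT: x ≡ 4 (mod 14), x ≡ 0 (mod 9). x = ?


M = 14*9 = 126
M1 = M/14 = 9, M2 = M/9 = 14
M1^(-1) mod 14 = 11, M2^(-1) mod 9 = 2
x = 4*9*11 + 0*14*2 = 396
396 mod 126 = 18
Check: 18 mod 14 = 4 ✓, 18 mod 9 = 0 ✓

x ≡ 18 (mod 126)


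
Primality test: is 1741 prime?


Check divisors up to sqrt(1741) = 41.7253
No divisors found.
1741 is prime.

Yes, 1741 is prime


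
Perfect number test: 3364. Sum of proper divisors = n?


Proper divisors of 3364: 1, 2, 4, 29, 58, 116, 841, 1682
Sum = 1 + 2 + 4 + 29 + 58 + 116 + 841 + 1682 = 2733

No, 3364 is not perfect (2733 ≠ 3364)


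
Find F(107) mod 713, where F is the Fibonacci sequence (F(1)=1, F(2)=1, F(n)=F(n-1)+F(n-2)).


F(k) mod 713 for k=1..107:
1, 1, 2, 3, 5, 8, 13, 21, 34, 55, 89, 144, 233, 377, 610, 274, 171, 445, 616, 348, 251, 599, 137, 23, 160, 183, 343, 526, 156, 682, 125, 94, 219, 313, 532, 132, 664, 83, 34, 117, 151, 268, 419, 687, 393, 367, 47, 414, 461, 162, 623, 72, 695, 54, 36, 90, 126, 216, 342, 558, 187, 32, 219, 251, 470, 8, 478, 486, 251, 24, 275, 299, 574, 160, 21, 181, 202, 383, 585, 255, 127, 382, 509, 178, 687, 152, 126, 278, 404, 682, 373, 342, 2, 344, 346, 690, 323, 300, 623, 210, 120, 330, 450, 67, 517, 584, 388
F(107) mod 713 = 388


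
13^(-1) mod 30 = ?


Use the extended Euclidean algorithm on (30, 13); each row r = 30*s + 13*t:
r=30, s=1, t=0
r=13, s=0, t=1
q=2: r=4, s=1, t=-2   [30*(1) + 13*(-2) = 4]
q=3: r=1, s=-3, t=7   [30*(-3) + 13*(7) = 1]
q=4: r=0, s=13, t=-30   [30*(13) + 13*(-30) = 0]
GCD = 1 with t = 7, so 13*(7) ≡ 1 (mod 30)
Inverse = 7 mod 30 = 7
Check: 13 * 7 = 91 ≡ 1 (mod 30)

13^(-1) ≡ 7 (mod 30)


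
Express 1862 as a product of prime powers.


1862 / 2 = 931
931 / 7 = 133
133 / 7 = 19
19 / 19 = 1
1862 = 2 × 7^2 × 19


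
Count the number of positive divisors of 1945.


1945 = 5^1 × 389^1
d(1945) = (1+1) × (1+1) = 4

4 divisors


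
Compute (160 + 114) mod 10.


160 + 114 = 274
274 mod 10 = 4


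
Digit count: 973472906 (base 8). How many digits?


973472906 in base 8 = 7201402212
Number of digits = 10

10 digits (base 8)


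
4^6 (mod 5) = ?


4^1 mod 5 = 4
4^2 mod 5 = 1
4^3 mod 5 = 4
4^4 mod 5 = 1
4^5 mod 5 = 4
4^6 mod 5 = 1


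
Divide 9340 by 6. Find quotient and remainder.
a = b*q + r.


9340 = 6 * 1556 + 4
Check: 9336 + 4 = 9340

q = 1556, r = 4


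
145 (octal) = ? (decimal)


145 (base 8) = 101 (decimal)
101 (decimal) = 101 (base 10)


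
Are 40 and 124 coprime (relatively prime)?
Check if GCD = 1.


Euclidean algorithm:
124 = 3 * 40 + 4
40 = 10 * 4 + 0
GCD(40, 124) = 4

No, not coprime (GCD = 4)


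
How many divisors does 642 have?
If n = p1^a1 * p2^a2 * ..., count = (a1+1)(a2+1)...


642 = 2^1 × 3^1 × 107^1
d(642) = (1+1) × (1+1) × (1+1) = 8

8 divisors


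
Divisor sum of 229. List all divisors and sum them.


Divisors of 229: 1, 229
Sum = 1 + 229 = 230

σ(229) = 230


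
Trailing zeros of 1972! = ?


floor(1972/5) = 394
floor(1972/25) = 78
floor(1972/125) = 15
floor(1972/625) = 3
Total = 490

490 trailing zeros


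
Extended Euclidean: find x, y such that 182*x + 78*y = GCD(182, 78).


Tabular extended Euclidean (each row: r = 182*s + 78*t):
r=182, s=1, t=0
r=78, s=0, t=1
q=2: r=26, s=1, t=-2   [182*(1) + 78*(-2) = 26]
q=3: r=0, s=-3, t=7   [182*(-3) + 78*(7) = 0]
GCD = 26; from the row with r=26: x=1, y=-2
Check: 182*(1) + 78*(-2) = 182 - 156 = 26

GCD = 26, x = 1, y = -2


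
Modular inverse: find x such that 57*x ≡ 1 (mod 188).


Use the extended Euclidean algorithm on (188, 57); each row r = 188*s + 57*t:
r=188, s=1, t=0
r=57, s=0, t=1
q=3: r=17, s=1, t=-3   [188*(1) + 57*(-3) = 17]
q=3: r=6, s=-3, t=10   [188*(-3) + 57*(10) = 6]
q=2: r=5, s=7, t=-23   [188*(7) + 57*(-23) = 5]
q=1: r=1, s=-10, t=33   [188*(-10) + 57*(33) = 1]
q=5: r=0, s=57, t=-188   [188*(57) + 57*(-188) = 0]
GCD = 1 with t = 33, so 57*(33) ≡ 1 (mod 188)
Inverse = 33 mod 188 = 33
Check: 57 * 33 = 1881 ≡ 1 (mod 188)

57^(-1) ≡ 33 (mod 188)


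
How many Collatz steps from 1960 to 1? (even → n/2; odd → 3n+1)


1960 → 980 → 490 → 245 → 736 → 368 → 184 → 92 → 46 → 23 → 70 → 35 → 106 → 53 → 160 → 80 → 40 → 20 → 10 → 5 → 16 → 8 → 4 → 2 → 1
Total steps = 24

24 steps


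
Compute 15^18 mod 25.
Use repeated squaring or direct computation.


15^1 mod 25 = 15
15^2 mod 25 = 0
15^3 mod 25 = 0
15^4 mod 25 = 0
15^5 mod 25 = 0
15^6 mod 25 = 0
15^7 mod 25 = 0
15^8 mod 25 = 0
15^9 mod 25 = 0
15^10 mod 25 = 0
15^11 mod 25 = 0
15^12 mod 25 = 0
15^13 mod 25 = 0
15^14 mod 25 = 0
15^15 mod 25 = 0
15^16 mod 25 = 0
15^17 mod 25 = 0
15^18 mod 25 = 0


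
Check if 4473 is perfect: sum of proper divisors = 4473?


Proper divisors of 4473: 1, 3, 7, 9, 21, 63, 71, 213, 497, 639, 1491
Sum = 1 + 3 + 7 + 9 + 21 + 63 + 71 + 213 + 497 + 639 + 1491 = 3015

No, 4473 is not perfect (3015 ≠ 4473)


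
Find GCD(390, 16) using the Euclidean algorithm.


390 = 24 * 16 + 6
16 = 2 * 6 + 4
6 = 1 * 4 + 2
4 = 2 * 2 + 0
GCD = 2


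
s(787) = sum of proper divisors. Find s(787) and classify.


Proper divisors: 1
Sum = 1 = 1
1 < 787 → deficient

s(787) = 1 (deficient)


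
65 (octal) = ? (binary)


65 (base 8) = 53 (decimal)
53 (decimal) = 110101 (base 2)


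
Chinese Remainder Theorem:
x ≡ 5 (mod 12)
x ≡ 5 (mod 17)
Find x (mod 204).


M = 12*17 = 204
M1 = M/12 = 17, M2 = M/17 = 12
M1^(-1) mod 12 = 5, M2^(-1) mod 17 = 10
x = 5*17*5 + 5*12*10 = 1025
1025 mod 204 = 5
Check: 5 mod 12 = 5 ✓, 5 mod 17 = 5 ✓

x ≡ 5 (mod 204)


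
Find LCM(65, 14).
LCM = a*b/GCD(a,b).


GCD(65, 14) = 1
LCM = 65*14/1 = 910/1 = 910

LCM = 910


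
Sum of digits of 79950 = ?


7 + 9 + 9 + 5 + 0 = 30


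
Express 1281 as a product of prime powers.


1281 / 3 = 427
427 / 7 = 61
61 / 61 = 1
1281 = 3 × 7 × 61


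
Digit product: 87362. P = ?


8 × 7 × 3 × 6 × 2 = 2016


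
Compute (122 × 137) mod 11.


122 × 137 = 16714
16714 mod 11 = 5


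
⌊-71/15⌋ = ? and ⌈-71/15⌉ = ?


-71/15 = -4.7333
floor = -5
ceil = -4

floor = -5, ceil = -4


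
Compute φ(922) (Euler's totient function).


922 = 2 × 461
Prime factors: 2, 461
φ(922) = 922 × (1-1/2) × (1-1/461)
= 922 × 1/2 × 460/461 = 460

φ(922) = 460


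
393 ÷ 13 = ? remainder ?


393 = 13 * 30 + 3
Check: 390 + 3 = 393

q = 30, r = 3


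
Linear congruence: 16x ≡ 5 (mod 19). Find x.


GCD(16, 19) = 1, unique solution
a^(-1) mod 19 = 6
x = 6 * 5 mod 19 = 11

x ≡ 11 (mod 19)


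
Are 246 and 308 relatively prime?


Euclidean algorithm:
308 = 1 * 246 + 62
246 = 3 * 62 + 60
62 = 1 * 60 + 2
60 = 30 * 2 + 0
GCD(246, 308) = 2

No, not coprime (GCD = 2)


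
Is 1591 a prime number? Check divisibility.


1591 / 37 = 43 (exact division)
1591 is NOT prime.

No, 1591 is not prime


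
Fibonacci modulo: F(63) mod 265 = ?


F(k) mod 265 for k=1..63:
1, 1, 2, 3, 5, 8, 13, 21, 34, 55, 89, 144, 233, 112, 80, 192, 7, 199, 206, 140, 81, 221, 37, 258, 30, 23, 53, 76, 129, 205, 69, 9, 78, 87, 165, 252, 152, 139, 26, 165, 191, 91, 17, 108, 125, 233, 93, 61, 154, 215, 104, 54, 158, 212, 105, 52, 157, 209, 101, 45, 146, 191, 72
F(63) mod 265 = 72


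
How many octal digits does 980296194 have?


980296194 in base 8 = 7233421002
Number of digits = 10

10 digits (base 8)


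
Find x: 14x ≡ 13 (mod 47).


GCD(14, 47) = 1, unique solution
a^(-1) mod 47 = 37
x = 37 * 13 mod 47 = 11

x ≡ 11 (mod 47)


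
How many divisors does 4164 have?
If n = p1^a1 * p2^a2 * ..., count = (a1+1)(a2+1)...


4164 = 2^2 × 3^1 × 347^1
d(4164) = (2+1) × (1+1) × (1+1) = 12

12 divisors


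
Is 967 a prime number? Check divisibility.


Check divisors up to sqrt(967) = 31.0966
No divisors found.
967 is prime.

Yes, 967 is prime


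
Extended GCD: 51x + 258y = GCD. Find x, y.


Tabular extended Euclidean (each row: r = 51*s + 258*t):
r=51, s=1, t=0
r=258, s=0, t=1
q=0: r=51, s=1, t=0   [51*(1) + 258*(0) = 51]
q=5: r=3, s=-5, t=1   [51*(-5) + 258*(1) = 3]
q=17: r=0, s=86, t=-17   [51*(86) + 258*(-17) = 0]
GCD = 3; from the row with r=3: x=-5, y=1
Check: 51*(-5) + 258*(1) = -255 + 258 = 3

GCD = 3, x = -5, y = 1


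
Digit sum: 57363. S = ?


5 + 7 + 3 + 6 + 3 = 24


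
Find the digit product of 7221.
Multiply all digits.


7 × 2 × 2 × 1 = 28


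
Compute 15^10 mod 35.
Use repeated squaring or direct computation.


15^1 mod 35 = 15
15^2 mod 35 = 15
15^3 mod 35 = 15
15^4 mod 35 = 15
15^5 mod 35 = 15
15^6 mod 35 = 15
15^7 mod 35 = 15
15^8 mod 35 = 15
15^9 mod 35 = 15
15^10 mod 35 = 15


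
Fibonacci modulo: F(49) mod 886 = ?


F(k) mod 886 for k=1..49:
1, 1, 2, 3, 5, 8, 13, 21, 34, 55, 89, 144, 233, 377, 610, 101, 711, 812, 637, 563, 314, 877, 305, 296, 601, 11, 612, 623, 349, 86, 435, 521, 70, 591, 661, 366, 141, 507, 648, 269, 31, 300, 331, 631, 76, 707, 783, 604, 501
F(49) mod 886 = 501


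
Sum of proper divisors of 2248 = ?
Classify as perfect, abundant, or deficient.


Proper divisors: 1, 2, 4, 8, 281, 562, 1124
Sum = 1 + 2 + 4 + 8 + 281 + 562 + 1124 = 1982
1982 < 2248 → deficient

s(2248) = 1982 (deficient)


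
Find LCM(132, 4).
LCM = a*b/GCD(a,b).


GCD(132, 4) = 4
LCM = 132*4/4 = 528/4 = 132

LCM = 132


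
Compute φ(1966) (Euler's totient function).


1966 = 2 × 983
Prime factors: 2, 983
φ(1966) = 1966 × (1-1/2) × (1-1/983)
= 1966 × 1/2 × 982/983 = 982

φ(1966) = 982


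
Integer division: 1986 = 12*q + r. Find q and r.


1986 = 12 * 165 + 6
Check: 1980 + 6 = 1986

q = 165, r = 6


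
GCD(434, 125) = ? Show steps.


434 = 3 * 125 + 59
125 = 2 * 59 + 7
59 = 8 * 7 + 3
7 = 2 * 3 + 1
3 = 3 * 1 + 0
GCD = 1


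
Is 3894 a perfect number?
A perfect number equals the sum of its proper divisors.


Proper divisors of 3894: 1, 2, 3, 6, 11, 22, 33, 59, 66, 118, 177, 354, 649, 1298, 1947
Sum = 1 + 2 + 3 + 6 + 11 + 22 + 33 + 59 + 66 + 118 + 177 + 354 + 649 + 1298 + 1947 = 4746

No, 3894 is not perfect (4746 ≠ 3894)


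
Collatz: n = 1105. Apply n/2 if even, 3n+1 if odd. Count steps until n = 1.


1105 → 3316 → 1658 → 829 → 2488 → 1244 → 622 → 311 → 934 → 467 → 1402 → 701 → 2104 → 1052 → 526 → 263 → 790 → 395 → 1186 → 593 → 1780 → 890 → 445 → 1336 → 668 → 334 → 167 → 502 → 251 → 754 → 377 → 1132 → 566 → 283 → 850 → 425 → 1276 → 638 → 319 → 958 → 479 → 1438 → 719 → 2158 → 1079 → 3238 → 1619 → 4858 → 2429 → 7288 → 3644 → 1822 → 911 → 2734 → 1367 → 4102 → 2051 → 6154 → 3077 → 9232 → 4616 → 2308 → 1154 → 577 → 1732 → 866 → 433 → 1300 → 650 → 325 → 976 → 488 → 244 → 122 → 61 → 184 → 92 → 46 → 23 → 70 → 35 → 106 → 53 → 160 → 80 → 40 → 20 → 10 → 5 → 16 → 8 → 4 → 2 → 1
Total steps = 93

93 steps


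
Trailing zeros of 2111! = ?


floor(2111/5) = 422
floor(2111/25) = 84
floor(2111/125) = 16
floor(2111/625) = 3
Total = 525

525 trailing zeros


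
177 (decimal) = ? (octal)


177 (base 10) = 177 (decimal)
177 (decimal) = 261 (base 8)


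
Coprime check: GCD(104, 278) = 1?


Euclidean algorithm:
278 = 2 * 104 + 70
104 = 1 * 70 + 34
70 = 2 * 34 + 2
34 = 17 * 2 + 0
GCD(104, 278) = 2

No, not coprime (GCD = 2)


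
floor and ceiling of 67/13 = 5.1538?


67/13 = 5.1538
floor = 5
ceil = 6

floor = 5, ceil = 6


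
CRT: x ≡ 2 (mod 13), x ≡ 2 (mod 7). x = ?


M = 13*7 = 91
M1 = M/13 = 7, M2 = M/7 = 13
M1^(-1) mod 13 = 2, M2^(-1) mod 7 = 6
x = 2*7*2 + 2*13*6 = 184
184 mod 91 = 2
Check: 2 mod 13 = 2 ✓, 2 mod 7 = 2 ✓

x ≡ 2 (mod 91)


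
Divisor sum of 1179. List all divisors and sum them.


Divisors of 1179: 1, 3, 9, 131, 393, 1179
Sum = 1 + 3 + 9 + 131 + 393 + 1179 = 1716

σ(1179) = 1716


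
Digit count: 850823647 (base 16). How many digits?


850823647 in base 16 = 32B689DF
Number of digits = 8

8 digits (base 16)


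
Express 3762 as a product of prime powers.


3762 / 2 = 1881
1881 / 3 = 627
627 / 3 = 209
209 / 11 = 19
19 / 19 = 1
3762 = 2 × 3^2 × 11 × 19


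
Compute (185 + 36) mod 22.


185 + 36 = 221
221 mod 22 = 1


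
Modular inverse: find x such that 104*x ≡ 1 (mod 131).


Use the extended Euclidean algorithm on (131, 104); each row r = 131*s + 104*t:
r=131, s=1, t=0
r=104, s=0, t=1
q=1: r=27, s=1, t=-1   [131*(1) + 104*(-1) = 27]
q=3: r=23, s=-3, t=4   [131*(-3) + 104*(4) = 23]
q=1: r=4, s=4, t=-5   [131*(4) + 104*(-5) = 4]
q=5: r=3, s=-23, t=29   [131*(-23) + 104*(29) = 3]
q=1: r=1, s=27, t=-34   [131*(27) + 104*(-34) = 1]
q=3: r=0, s=-104, t=131   [131*(-104) + 104*(131) = 0]
GCD = 1 with t = -34, so 104*(-34) ≡ 1 (mod 131)
Inverse = -34 mod 131 = 97
Check: 104 * 97 = 10088 ≡ 1 (mod 131)

104^(-1) ≡ 97 (mod 131)


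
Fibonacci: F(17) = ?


Sequence: 1, 1, 2, 3, 5, 8, 13, 21, 34, 55, 89, 144, 233, 377, 610, 987, 1597
F(17) = 1597


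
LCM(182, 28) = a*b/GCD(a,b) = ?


GCD(182, 28) = 14
LCM = 182*28/14 = 5096/14 = 364

LCM = 364


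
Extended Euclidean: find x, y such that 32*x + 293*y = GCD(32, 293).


Tabular extended Euclidean (each row: r = 32*s + 293*t):
r=32, s=1, t=0
r=293, s=0, t=1
q=0: r=32, s=1, t=0   [32*(1) + 293*(0) = 32]
q=9: r=5, s=-9, t=1   [32*(-9) + 293*(1) = 5]
q=6: r=2, s=55, t=-6   [32*(55) + 293*(-6) = 2]
q=2: r=1, s=-119, t=13   [32*(-119) + 293*(13) = 1]
q=2: r=0, s=293, t=-32   [32*(293) + 293*(-32) = 0]
GCD = 1; from the row with r=1: x=-119, y=13
Check: 32*(-119) + 293*(13) = -3808 + 3809 = 1

GCD = 1, x = -119, y = 13


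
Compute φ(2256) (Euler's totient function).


2256 = 2^4 × 3 × 47
Prime factors: 2, 3, 47
φ(2256) = 2256 × (1-1/2) × (1-1/3) × (1-1/47)
= 2256 × 1/2 × 2/3 × 46/47 = 736

φ(2256) = 736


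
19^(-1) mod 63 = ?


Use the extended Euclidean algorithm on (63, 19); each row r = 63*s + 19*t:
r=63, s=1, t=0
r=19, s=0, t=1
q=3: r=6, s=1, t=-3   [63*(1) + 19*(-3) = 6]
q=3: r=1, s=-3, t=10   [63*(-3) + 19*(10) = 1]
q=6: r=0, s=19, t=-63   [63*(19) + 19*(-63) = 0]
GCD = 1 with t = 10, so 19*(10) ≡ 1 (mod 63)
Inverse = 10 mod 63 = 10
Check: 19 * 10 = 190 ≡ 1 (mod 63)

19^(-1) ≡ 10 (mod 63)


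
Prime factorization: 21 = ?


21 / 3 = 7
7 / 7 = 1
21 = 3 × 7


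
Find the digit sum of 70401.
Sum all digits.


7 + 0 + 4 + 0 + 1 = 12


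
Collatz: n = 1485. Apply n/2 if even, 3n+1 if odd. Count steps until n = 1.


1485 → 4456 → 2228 → 1114 → 557 → 1672 → 836 → 418 → 209 → 628 → 314 → 157 → 472 → 236 → 118 → 59 → 178 → 89 → 268 → 134 → 67 → 202 → 101 → 304 → 152 → 76 → 38 → 19 → 58 → 29 → 88 → 44 → 22 → 11 → 34 → 17 → 52 → 26 → 13 → 40 → 20 → 10 → 5 → 16 → 8 → 4 → 2 → 1
Total steps = 47

47 steps


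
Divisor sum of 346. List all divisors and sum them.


Divisors of 346: 1, 2, 173, 346
Sum = 1 + 2 + 173 + 346 = 522

σ(346) = 522


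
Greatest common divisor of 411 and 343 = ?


411 = 1 * 343 + 68
343 = 5 * 68 + 3
68 = 22 * 3 + 2
3 = 1 * 2 + 1
2 = 2 * 1 + 0
GCD = 1


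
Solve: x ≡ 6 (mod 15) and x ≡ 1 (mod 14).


M = 15*14 = 210
M1 = M/15 = 14, M2 = M/14 = 15
M1^(-1) mod 15 = 14, M2^(-1) mod 14 = 1
x = 6*14*14 + 1*15*1 = 1191
1191 mod 210 = 141
Check: 141 mod 15 = 6 ✓, 141 mod 14 = 1 ✓

x ≡ 141 (mod 210)


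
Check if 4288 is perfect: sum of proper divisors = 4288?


Proper divisors of 4288: 1, 2, 4, 8, 16, 32, 64, 67, 134, 268, 536, 1072, 2144
Sum = 1 + 2 + 4 + 8 + 16 + 32 + 64 + 67 + 134 + 268 + 536 + 1072 + 2144 = 4348

No, 4288 is not perfect (4348 ≠ 4288)


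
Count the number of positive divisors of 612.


612 = 2^2 × 3^2 × 17^1
d(612) = (2+1) × (2+1) × (1+1) = 18

18 divisors


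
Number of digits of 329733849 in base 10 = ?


329733849 has 9 digits in base 10
floor(log10(329733849)) + 1 = floor(8.5182) + 1 = 9

9 digits (base 10)


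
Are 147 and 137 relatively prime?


Euclidean algorithm:
147 = 1 * 137 + 10
137 = 13 * 10 + 7
10 = 1 * 7 + 3
7 = 2 * 3 + 1
3 = 3 * 1 + 0
GCD(147, 137) = 1

Yes, coprime (GCD = 1)


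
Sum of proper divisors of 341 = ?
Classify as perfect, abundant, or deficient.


Proper divisors: 1, 11, 31
Sum = 1 + 11 + 31 = 43
43 < 341 → deficient

s(341) = 43 (deficient)


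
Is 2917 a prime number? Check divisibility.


Check divisors up to sqrt(2917) = 54.0093
No divisors found.
2917 is prime.

Yes, 2917 is prime


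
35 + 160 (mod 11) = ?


35 + 160 = 195
195 mod 11 = 8


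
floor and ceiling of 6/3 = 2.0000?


6/3 = 2.0000
floor = 2
ceil = 2

floor = 2, ceil = 2


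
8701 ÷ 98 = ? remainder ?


8701 = 98 * 88 + 77
Check: 8624 + 77 = 8701

q = 88, r = 77


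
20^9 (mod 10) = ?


20^1 mod 10 = 0
20^2 mod 10 = 0
20^3 mod 10 = 0
20^4 mod 10 = 0
20^5 mod 10 = 0
20^6 mod 10 = 0
20^7 mod 10 = 0
20^8 mod 10 = 0
20^9 mod 10 = 0


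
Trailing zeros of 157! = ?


floor(157/5) = 31
floor(157/25) = 6
floor(157/125) = 1
Total = 38

38 trailing zeros


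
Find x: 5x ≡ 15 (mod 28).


GCD(5, 28) = 1, unique solution
a^(-1) mod 28 = 17
x = 17 * 15 mod 28 = 3

x ≡ 3 (mod 28)


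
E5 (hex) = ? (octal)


E5 (base 16) = 229 (decimal)
229 (decimal) = 345 (base 8)


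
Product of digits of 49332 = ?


4 × 9 × 3 × 3 × 2 = 648


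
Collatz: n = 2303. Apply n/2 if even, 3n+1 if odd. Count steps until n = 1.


2303 → 6910 → 3455 → 10366 → 5183 → 15550 → 7775 → 23326 → 11663 → 34990 → 17495 → 52486 → 26243 → 78730 → 39365 → 118096 → 59048 → 29524 → 14762 → 7381 → 22144 → 11072 → 5536 → 2768 → 1384 → 692 → 346 → 173 → 520 → 260 → 130 → 65 → 196 → 98 → 49 → 148 → 74 → 37 → 112 → 56 → 28 → 14 → 7 → 22 → 11 → 34 → 17 → 52 → 26 → 13 → 40 → 20 → 10 → 5 → 16 → 8 → 4 → 2 → 1
Total steps = 58

58 steps


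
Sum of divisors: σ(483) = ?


Divisors of 483: 1, 3, 7, 21, 23, 69, 161, 483
Sum = 1 + 3 + 7 + 21 + 23 + 69 + 161 + 483 = 768

σ(483) = 768


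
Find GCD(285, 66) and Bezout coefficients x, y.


Tabular extended Euclidean (each row: r = 285*s + 66*t):
r=285, s=1, t=0
r=66, s=0, t=1
q=4: r=21, s=1, t=-4   [285*(1) + 66*(-4) = 21]
q=3: r=3, s=-3, t=13   [285*(-3) + 66*(13) = 3]
q=7: r=0, s=22, t=-95   [285*(22) + 66*(-95) = 0]
GCD = 3; from the row with r=3: x=-3, y=13
Check: 285*(-3) + 66*(13) = -855 + 858 = 3

GCD = 3, x = -3, y = 13


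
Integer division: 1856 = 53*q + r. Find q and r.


1856 = 53 * 35 + 1
Check: 1855 + 1 = 1856

q = 35, r = 1


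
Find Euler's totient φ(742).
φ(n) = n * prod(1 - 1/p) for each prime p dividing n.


742 = 2 × 7 × 53
Prime factors: 2, 7, 53
φ(742) = 742 × (1-1/2) × (1-1/7) × (1-1/53)
= 742 × 1/2 × 6/7 × 52/53 = 312

φ(742) = 312


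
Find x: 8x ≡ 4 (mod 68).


GCD(8, 68) = 4 divides 4
Divide: 2x ≡ 1 (mod 17)
x ≡ 9 (mod 17)


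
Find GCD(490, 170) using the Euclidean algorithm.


490 = 2 * 170 + 150
170 = 1 * 150 + 20
150 = 7 * 20 + 10
20 = 2 * 10 + 0
GCD = 10


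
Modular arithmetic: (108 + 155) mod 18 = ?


108 + 155 = 263
263 mod 18 = 11


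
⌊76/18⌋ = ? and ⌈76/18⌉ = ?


76/18 = 4.2222
floor = 4
ceil = 5

floor = 4, ceil = 5


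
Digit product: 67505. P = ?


6 × 7 × 5 × 0 × 5 = 0


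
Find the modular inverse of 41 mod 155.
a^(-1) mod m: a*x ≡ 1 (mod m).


Use the extended Euclidean algorithm on (155, 41); each row r = 155*s + 41*t:
r=155, s=1, t=0
r=41, s=0, t=1
q=3: r=32, s=1, t=-3   [155*(1) + 41*(-3) = 32]
q=1: r=9, s=-1, t=4   [155*(-1) + 41*(4) = 9]
q=3: r=5, s=4, t=-15   [155*(4) + 41*(-15) = 5]
q=1: r=4, s=-5, t=19   [155*(-5) + 41*(19) = 4]
q=1: r=1, s=9, t=-34   [155*(9) + 41*(-34) = 1]
q=4: r=0, s=-41, t=155   [155*(-41) + 41*(155) = 0]
GCD = 1 with t = -34, so 41*(-34) ≡ 1 (mod 155)
Inverse = -34 mod 155 = 121
Check: 41 * 121 = 4961 ≡ 1 (mod 155)

41^(-1) ≡ 121 (mod 155)


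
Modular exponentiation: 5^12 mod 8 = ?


5^1 mod 8 = 5
5^2 mod 8 = 1
5^3 mod 8 = 5
5^4 mod 8 = 1
5^5 mod 8 = 5
5^6 mod 8 = 1
5^7 mod 8 = 5
5^8 mod 8 = 1
5^9 mod 8 = 5
5^10 mod 8 = 1
5^11 mod 8 = 5
5^12 mod 8 = 1


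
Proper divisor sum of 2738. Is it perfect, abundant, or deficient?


Proper divisors: 1, 2, 37, 74, 1369
Sum = 1 + 2 + 37 + 74 + 1369 = 1483
1483 < 2738 → deficient

s(2738) = 1483 (deficient)


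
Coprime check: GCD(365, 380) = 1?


Euclidean algorithm:
380 = 1 * 365 + 15
365 = 24 * 15 + 5
15 = 3 * 5 + 0
GCD(365, 380) = 5

No, not coprime (GCD = 5)


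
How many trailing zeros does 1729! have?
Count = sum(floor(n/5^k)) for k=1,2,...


floor(1729/5) = 345
floor(1729/25) = 69
floor(1729/125) = 13
floor(1729/625) = 2
Total = 429

429 trailing zeros


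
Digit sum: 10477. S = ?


1 + 0 + 4 + 7 + 7 = 19


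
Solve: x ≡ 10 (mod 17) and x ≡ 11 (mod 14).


M = 17*14 = 238
M1 = M/17 = 14, M2 = M/14 = 17
M1^(-1) mod 17 = 11, M2^(-1) mod 14 = 5
x = 10*14*11 + 11*17*5 = 2475
2475 mod 238 = 95
Check: 95 mod 17 = 10 ✓, 95 mod 14 = 11 ✓

x ≡ 95 (mod 238)


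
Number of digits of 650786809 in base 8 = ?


650786809 in base 8 = 4662433771
Number of digits = 10

10 digits (base 8)


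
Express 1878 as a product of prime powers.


1878 / 2 = 939
939 / 3 = 313
313 / 313 = 1
1878 = 2 × 3 × 313
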